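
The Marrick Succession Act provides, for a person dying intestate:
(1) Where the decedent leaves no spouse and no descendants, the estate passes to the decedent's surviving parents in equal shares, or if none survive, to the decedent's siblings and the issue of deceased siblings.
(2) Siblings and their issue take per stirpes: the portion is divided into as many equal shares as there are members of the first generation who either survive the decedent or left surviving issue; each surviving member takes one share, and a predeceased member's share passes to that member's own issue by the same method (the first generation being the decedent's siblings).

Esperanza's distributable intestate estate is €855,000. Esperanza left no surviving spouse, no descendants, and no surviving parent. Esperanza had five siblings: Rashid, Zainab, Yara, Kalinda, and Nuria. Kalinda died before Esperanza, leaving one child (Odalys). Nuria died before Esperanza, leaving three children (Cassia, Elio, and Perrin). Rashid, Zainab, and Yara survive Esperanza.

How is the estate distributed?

Rashid: €171,000; Zainab: €171,000; Yara: €171,000; Odalys: €171,000; Cassia: €57,000; Elio: €57,000; Perrin: €57,000

The entire €855,000 passes to the siblings and their issue.
That amount (€855,000) is divided into 5 shares of €171,000: Rashid, Zainab, and Yara each take €171,000; Kalinda's €171,000 share passes to Kalinda's issue; Nuria's €171,000 share passes to Nuria's issue.
Kalinda's share (€171,000) passes entirely to Odalys.
Nuria's share (€171,000) is divided into 3 shares of €57,000: Cassia, Elio, and Perrin each take €57,000.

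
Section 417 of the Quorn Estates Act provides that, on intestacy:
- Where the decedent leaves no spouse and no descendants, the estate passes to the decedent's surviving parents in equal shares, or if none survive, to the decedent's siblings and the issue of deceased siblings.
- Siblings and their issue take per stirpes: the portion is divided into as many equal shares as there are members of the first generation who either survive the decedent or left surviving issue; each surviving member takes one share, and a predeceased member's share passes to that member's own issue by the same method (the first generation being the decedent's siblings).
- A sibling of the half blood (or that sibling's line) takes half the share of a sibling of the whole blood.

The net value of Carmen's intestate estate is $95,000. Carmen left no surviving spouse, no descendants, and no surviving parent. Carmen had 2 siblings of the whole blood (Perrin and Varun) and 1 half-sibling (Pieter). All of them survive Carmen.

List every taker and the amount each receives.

The entire $95,000 passes to the siblings and their issue.
Counting each half-blood sibling's line as half a unit, there are 5/2 units in $95,000, so one unit is $38,000. Whole-blood lines (Perrin and Varun) take $38,000 each; half-blood lines (Pieter) take $19,000 each.

Pieter: $19,000; Perrin: $38,000; Varun: $38,000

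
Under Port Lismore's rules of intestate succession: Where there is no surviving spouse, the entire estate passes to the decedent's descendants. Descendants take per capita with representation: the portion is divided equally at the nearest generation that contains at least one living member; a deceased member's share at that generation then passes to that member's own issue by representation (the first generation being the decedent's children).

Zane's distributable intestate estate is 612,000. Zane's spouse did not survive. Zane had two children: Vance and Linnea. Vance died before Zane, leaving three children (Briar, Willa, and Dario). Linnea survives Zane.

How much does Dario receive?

The entire 612,000 passes to the descendants.
That amount (612,000) is divided into 2 shares of 306,000: Linnea takes 306,000; Vance's 306,000 share passes to Vance's issue.
Vance's share (306,000) is divided into 3 shares of 102,000: Briar, Willa, and Dario each take 102,000.

Dario receives 102,000.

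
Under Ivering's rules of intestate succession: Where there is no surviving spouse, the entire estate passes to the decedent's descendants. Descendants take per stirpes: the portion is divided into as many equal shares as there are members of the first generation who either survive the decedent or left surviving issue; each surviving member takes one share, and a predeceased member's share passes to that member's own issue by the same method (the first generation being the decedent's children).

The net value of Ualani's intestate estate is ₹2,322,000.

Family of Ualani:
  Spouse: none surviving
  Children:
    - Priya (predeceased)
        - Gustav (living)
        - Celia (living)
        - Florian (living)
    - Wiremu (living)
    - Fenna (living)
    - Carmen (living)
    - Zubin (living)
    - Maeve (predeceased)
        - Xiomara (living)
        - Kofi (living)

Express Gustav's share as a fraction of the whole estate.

The entire ₹2,322,000 passes to the descendants.
That amount (₹2,322,000) is divided into 6 shares of ₹387,000: Wiremu, Fenna, Carmen, and Zubin each take ₹387,000; Priya's ₹387,000 share passes to Priya's issue; Maeve's ₹387,000 share passes to Maeve's issue.
Priya's share (₹387,000) is divided into 3 shares of ₹129,000: Gustav, Celia, and Florian each take ₹129,000.
Maeve's share (₹387,000) is divided into 2 shares of ₹193,500: Xiomara and Kofi each take ₹193,500.

Gustav receives 1/18 of the estate.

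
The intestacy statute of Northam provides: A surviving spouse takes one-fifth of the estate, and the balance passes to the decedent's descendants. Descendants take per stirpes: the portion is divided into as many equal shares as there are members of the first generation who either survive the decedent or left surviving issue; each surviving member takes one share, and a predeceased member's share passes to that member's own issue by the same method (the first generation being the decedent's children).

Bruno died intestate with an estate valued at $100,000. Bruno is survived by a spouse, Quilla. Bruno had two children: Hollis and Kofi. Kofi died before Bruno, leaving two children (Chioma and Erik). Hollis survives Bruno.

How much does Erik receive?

Erik receives $20,000.

Quilla takes one-fifth of $100,000 = $20,000. The remaining $80,000 passes to the descendants.
The descendants' portion ($80,000) is divided into 2 shares of $40,000: Hollis takes $40,000; Kofi's $40,000 share passes to Kofi's issue.
Kofi's share ($40,000) is divided into 2 shares of $20,000: Chioma and Erik each take $20,000.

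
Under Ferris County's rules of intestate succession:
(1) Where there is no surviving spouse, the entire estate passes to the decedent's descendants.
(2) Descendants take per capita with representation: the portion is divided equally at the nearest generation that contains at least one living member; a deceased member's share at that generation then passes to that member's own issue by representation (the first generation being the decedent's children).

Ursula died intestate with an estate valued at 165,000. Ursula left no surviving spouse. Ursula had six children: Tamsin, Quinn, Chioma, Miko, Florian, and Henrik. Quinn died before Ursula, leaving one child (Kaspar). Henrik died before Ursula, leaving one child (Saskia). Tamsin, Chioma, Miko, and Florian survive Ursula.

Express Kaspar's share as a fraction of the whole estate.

Kaspar receives 1/6 of the estate.

The entire 165,000 passes to the descendants.
That amount (165,000) is divided into 6 shares of 27,500: Tamsin, Chioma, Miko, and Florian each take 27,500; Quinn's 27,500 share passes to Quinn's issue; Henrik's 27,500 share passes to Henrik's issue.
Quinn's share (27,500) passes entirely to Kaspar.
Henrik's share (27,500) passes entirely to Saskia.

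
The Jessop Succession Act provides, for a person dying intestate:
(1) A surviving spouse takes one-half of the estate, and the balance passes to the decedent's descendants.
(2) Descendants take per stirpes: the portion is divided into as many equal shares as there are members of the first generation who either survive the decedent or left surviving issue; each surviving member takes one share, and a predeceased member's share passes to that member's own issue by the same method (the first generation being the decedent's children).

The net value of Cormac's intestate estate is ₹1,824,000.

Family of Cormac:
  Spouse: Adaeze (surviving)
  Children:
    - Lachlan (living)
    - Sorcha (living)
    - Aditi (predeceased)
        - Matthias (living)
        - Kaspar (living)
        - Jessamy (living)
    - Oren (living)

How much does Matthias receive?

Matthias receives ₹76,000.

Adaeze takes one-half of ₹1,824,000 = ₹912,000. The remaining ₹912,000 passes to the descendants.
The descendants' portion (₹912,000) is divided into 4 shares of ₹228,000: Lachlan, Sorcha, and Oren each take ₹228,000; Aditi's ₹228,000 share passes to Aditi's issue.
Aditi's share (₹228,000) is divided into 3 shares of ₹76,000: Matthias, Kaspar, and Jessamy each take ₹76,000.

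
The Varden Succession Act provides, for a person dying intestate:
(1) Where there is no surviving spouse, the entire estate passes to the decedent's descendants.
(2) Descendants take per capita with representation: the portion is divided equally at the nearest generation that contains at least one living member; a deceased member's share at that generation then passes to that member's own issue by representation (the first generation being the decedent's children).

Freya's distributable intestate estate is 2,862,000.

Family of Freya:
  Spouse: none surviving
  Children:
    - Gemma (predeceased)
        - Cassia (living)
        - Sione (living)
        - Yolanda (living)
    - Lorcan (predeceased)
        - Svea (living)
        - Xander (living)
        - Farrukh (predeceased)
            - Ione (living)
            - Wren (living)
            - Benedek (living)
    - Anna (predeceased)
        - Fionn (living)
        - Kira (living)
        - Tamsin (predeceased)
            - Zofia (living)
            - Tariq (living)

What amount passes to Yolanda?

The entire 2,862,000 passes to the descendants.
No child survives, so the initial division is made at the grandchildren's generation.
That amount (2,862,000) is divided into 9 shares of 318,000: Cassia, Sione, Yolanda, Svea, Xander, Fionn, and Kira each take 318,000; Farrukh's 318,000 share passes to Farrukh's issue; Tamsin's 318,000 share passes to Tamsin's issue.
Farrukh's share (318,000) is divided into 3 shares of 106,000: Ione, Wren, and Benedek each take 106,000.
Tamsin's share (318,000) is divided into 2 shares of 159,000: Zofia and Tariq each take 159,000.

Yolanda receives 318,000.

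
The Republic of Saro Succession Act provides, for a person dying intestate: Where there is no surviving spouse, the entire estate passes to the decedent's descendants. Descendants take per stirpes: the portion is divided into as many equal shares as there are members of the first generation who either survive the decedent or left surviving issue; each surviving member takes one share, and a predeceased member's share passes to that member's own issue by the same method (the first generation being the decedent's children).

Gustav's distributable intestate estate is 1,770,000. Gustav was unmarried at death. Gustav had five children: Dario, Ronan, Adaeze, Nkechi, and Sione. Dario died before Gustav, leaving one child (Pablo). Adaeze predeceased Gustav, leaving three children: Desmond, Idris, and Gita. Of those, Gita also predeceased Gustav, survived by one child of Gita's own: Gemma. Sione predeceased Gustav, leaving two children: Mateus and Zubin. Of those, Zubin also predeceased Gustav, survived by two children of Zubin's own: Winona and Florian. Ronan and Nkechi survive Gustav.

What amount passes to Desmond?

The entire 1,770,000 passes to the descendants.
That amount (1,770,000) is divided into 5 shares of 354,000: Ronan and Nkechi each take 354,000; Dario's 354,000 share passes to Dario's issue; Adaeze's 354,000 share passes to Adaeze's issue; Sione's 354,000 share passes to Sione's issue.
Dario's share (354,000) passes entirely to Pablo.
Adaeze's share (354,000) is divided into 3 shares of 118,000: Desmond and Idris each take 118,000; Gita's 118,000 share passes to Gita's issue.
Gita's share (118,000) passes entirely to Gemma.
Sione's share (354,000) is divided into 2 shares of 177,000: Mateus takes 177,000; Zubin's 177,000 share passes to Zubin's issue.
Zubin's share (177,000) is divided into 2 shares of 88,500: Winona and Florian each take 88,500.

Desmond receives 118,000.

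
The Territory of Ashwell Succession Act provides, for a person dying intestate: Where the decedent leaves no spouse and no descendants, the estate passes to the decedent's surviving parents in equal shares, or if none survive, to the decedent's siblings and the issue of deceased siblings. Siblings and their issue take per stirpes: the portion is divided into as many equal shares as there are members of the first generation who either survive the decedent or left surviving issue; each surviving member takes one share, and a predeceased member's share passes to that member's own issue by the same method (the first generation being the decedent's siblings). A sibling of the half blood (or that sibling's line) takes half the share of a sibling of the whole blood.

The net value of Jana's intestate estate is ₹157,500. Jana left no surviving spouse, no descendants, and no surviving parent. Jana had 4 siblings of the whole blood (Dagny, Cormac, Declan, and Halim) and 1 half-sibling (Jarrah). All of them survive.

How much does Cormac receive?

Cormac receives ₹35,000.

The entire ₹157,500 passes to the siblings and their issue.
Counting each half-blood sibling's line as half a unit, there are 9/2 units in ₹157,500, so one unit is ₹35,000. Whole-blood lines (Dagny, Cormac, Declan, and Halim) take ₹35,000 each; half-blood lines (Jarrah) take ₹17,500 each.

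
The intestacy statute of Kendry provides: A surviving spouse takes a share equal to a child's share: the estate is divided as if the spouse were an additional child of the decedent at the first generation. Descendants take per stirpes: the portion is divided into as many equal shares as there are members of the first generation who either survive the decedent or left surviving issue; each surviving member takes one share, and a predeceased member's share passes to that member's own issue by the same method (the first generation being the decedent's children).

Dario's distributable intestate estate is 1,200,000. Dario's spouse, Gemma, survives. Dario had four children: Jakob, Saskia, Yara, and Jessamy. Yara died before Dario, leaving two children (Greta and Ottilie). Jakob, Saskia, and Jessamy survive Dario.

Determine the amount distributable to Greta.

The spouse counts as an additional share at the children's level, so there are 5 primary shares of 240,000. Gemma takes one such share (240,000).
The children's combined portion (960,000) is divided into 4 shares of 240,000: Jakob, Saskia, and Jessamy each take 240,000; Yara's 240,000 share passes to Yara's issue.
Yara's share (240,000) is divided into 2 shares of 120,000: Greta and Ottilie each take 120,000.

Greta receives 120,000.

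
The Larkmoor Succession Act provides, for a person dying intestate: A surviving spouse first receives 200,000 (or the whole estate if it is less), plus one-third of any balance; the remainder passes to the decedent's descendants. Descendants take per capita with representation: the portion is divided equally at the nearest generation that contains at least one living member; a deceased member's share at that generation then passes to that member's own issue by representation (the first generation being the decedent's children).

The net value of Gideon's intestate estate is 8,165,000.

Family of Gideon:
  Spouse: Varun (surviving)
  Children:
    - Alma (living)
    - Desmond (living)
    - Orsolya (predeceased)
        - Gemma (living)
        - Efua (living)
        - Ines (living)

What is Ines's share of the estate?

Ines receives 590,000.

Varun first takes 200,000, leaving a balance of 7,965,000. Varun then takes one-third of the balance (2,655,000), for a total of 2,855,000. The remaining 5,310,000 passes to the descendants.
The descendants' portion (5,310,000) is divided into 3 shares of 1,770,000: Alma and Desmond each take 1,770,000; Orsolya's 1,770,000 share passes to Orsolya's issue.
Orsolya's share (1,770,000) is divided into 3 shares of 590,000: Gemma, Efua, and Ines each take 590,000.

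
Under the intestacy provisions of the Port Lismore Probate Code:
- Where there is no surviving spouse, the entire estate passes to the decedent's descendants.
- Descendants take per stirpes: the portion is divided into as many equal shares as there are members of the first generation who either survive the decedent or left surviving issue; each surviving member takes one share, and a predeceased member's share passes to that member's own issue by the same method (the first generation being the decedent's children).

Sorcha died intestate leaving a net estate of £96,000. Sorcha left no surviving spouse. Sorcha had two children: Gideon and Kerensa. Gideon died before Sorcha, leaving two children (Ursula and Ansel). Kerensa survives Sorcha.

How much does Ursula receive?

Ursula receives £24,000.

The entire £96,000 passes to the descendants.
That amount (£96,000) is divided into 2 shares of £48,000: Kerensa takes £48,000; Gideon's £48,000 share passes to Gideon's issue.
Gideon's share (£48,000) is divided into 2 shares of £24,000: Ursula and Ansel each take £24,000.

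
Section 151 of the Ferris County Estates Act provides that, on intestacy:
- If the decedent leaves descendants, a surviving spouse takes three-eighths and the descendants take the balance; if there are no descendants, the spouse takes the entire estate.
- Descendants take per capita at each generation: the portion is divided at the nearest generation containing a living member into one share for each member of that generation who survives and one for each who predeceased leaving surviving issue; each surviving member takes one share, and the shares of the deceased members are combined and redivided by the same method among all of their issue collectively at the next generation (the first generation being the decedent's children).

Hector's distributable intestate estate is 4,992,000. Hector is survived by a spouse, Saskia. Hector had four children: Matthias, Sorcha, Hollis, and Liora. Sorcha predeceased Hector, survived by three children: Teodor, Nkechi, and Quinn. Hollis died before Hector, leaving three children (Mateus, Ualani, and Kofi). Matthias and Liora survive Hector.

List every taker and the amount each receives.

Saskia: 1,872,000; Matthias: 780,000; Teodor: 260,000; Nkechi: 260,000; Quinn: 260,000; Mateus: 260,000; Ualani: 260,000; Kofi: 260,000; Liora: 780,000

Saskia takes three-eighths of 4,992,000 = 1,872,000. The remaining 3,120,000 passes to the descendants.
The descendants' portion (3,120,000) is divided at the children's generation into 4 shares of 780,000. Matthias and Liora each take 780,000. The 2 shares of the deceased (Sorcha and Hollis) are combined into a pool of 1,560,000.
That pool (1,560,000) is divided at the grandchildren's generation equally among Teodor, Nkechi, Quinn, Mateus, Ualani, and Kofi: 260,000 each.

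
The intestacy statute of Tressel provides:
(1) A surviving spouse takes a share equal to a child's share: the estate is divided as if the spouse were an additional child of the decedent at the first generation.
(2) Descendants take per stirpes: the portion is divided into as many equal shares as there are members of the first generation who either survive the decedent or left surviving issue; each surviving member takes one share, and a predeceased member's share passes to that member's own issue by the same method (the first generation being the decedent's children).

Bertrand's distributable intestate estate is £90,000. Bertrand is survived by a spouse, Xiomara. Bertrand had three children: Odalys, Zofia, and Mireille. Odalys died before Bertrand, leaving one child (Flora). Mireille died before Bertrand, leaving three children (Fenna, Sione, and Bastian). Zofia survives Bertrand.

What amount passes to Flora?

Flora receives £22,500.

The spouse counts as an additional share at the children's level, so there are 4 primary shares of £22,500. Xiomara takes one such share (£22,500).
The children's combined portion (£67,500) is divided into 3 shares of £22,500: Zofia takes £22,500; Odalys's £22,500 share passes to Odalys's issue; Mireille's £22,500 share passes to Mireille's issue.
Odalys's share (£22,500) passes entirely to Flora.
Mireille's share (£22,500) is divided into 3 shares of £7,500: Fenna, Sione, and Bastian each take £7,500.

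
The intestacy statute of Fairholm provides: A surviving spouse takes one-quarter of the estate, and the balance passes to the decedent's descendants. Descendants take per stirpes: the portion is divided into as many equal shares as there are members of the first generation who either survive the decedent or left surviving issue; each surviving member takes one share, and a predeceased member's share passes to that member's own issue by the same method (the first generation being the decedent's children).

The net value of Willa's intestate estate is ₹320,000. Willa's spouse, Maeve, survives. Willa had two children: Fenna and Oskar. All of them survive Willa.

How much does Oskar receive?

Maeve takes one-quarter of ₹320,000 = ₹80,000. The remaining ₹240,000 passes to the descendants.
The descendants' portion (₹240,000) is divided into 2 shares of ₹120,000: Fenna and Oskar each take ₹120,000.

Oskar receives ₹120,000.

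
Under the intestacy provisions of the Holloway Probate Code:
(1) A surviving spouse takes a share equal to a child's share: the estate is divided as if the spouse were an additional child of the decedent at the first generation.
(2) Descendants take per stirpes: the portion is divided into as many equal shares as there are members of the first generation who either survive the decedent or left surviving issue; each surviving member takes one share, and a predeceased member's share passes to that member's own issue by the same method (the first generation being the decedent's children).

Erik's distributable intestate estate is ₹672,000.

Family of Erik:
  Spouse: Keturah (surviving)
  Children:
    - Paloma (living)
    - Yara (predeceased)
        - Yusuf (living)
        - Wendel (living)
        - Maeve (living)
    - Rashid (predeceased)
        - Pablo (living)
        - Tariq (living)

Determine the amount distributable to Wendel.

The spouse counts as an additional share at the children's level, so there are 4 primary shares of ₹168,000. Keturah takes one such share (₹168,000).
The children's combined portion (₹504,000) is divided into 3 shares of ₹168,000: Paloma takes ₹168,000; Yara's ₹168,000 share passes to Yara's issue; Rashid's ₹168,000 share passes to Rashid's issue.
Yara's share (₹168,000) is divided into 3 shares of ₹56,000: Yusuf, Wendel, and Maeve each take ₹56,000.
Rashid's share (₹168,000) is divided into 2 shares of ₹84,000: Pablo and Tariq each take ₹84,000.

Wendel receives ₹56,000.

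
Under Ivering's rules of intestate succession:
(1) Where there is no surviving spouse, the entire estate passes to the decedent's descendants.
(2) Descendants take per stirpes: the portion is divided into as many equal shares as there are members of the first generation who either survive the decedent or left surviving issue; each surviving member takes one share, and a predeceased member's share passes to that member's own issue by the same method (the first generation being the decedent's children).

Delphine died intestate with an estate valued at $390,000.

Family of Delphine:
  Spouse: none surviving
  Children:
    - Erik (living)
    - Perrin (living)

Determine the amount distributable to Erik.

Erik receives $195,000.

The entire $390,000 passes to the descendants.
That amount ($390,000) is divided into 2 shares of $195,000: Erik and Perrin each take $195,000.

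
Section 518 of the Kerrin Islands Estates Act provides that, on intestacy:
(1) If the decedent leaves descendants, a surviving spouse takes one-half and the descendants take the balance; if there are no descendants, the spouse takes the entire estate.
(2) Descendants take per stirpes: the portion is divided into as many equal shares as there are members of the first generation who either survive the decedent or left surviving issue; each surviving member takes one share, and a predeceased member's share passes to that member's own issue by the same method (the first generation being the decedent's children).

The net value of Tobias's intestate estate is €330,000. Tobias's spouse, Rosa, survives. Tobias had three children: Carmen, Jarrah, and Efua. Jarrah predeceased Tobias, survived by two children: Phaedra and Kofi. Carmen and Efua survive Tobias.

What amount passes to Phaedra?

Rosa takes one-half of €330,000 = €165,000. The remaining €165,000 passes to the descendants.
The descendants' portion (€165,000) is divided into 3 shares of €55,000: Carmen and Efua each take €55,000; Jarrah's €55,000 share passes to Jarrah's issue.
Jarrah's share (€55,000) is divided into 2 shares of €27,500: Phaedra and Kofi each take €27,500.

Phaedra receives €27,500.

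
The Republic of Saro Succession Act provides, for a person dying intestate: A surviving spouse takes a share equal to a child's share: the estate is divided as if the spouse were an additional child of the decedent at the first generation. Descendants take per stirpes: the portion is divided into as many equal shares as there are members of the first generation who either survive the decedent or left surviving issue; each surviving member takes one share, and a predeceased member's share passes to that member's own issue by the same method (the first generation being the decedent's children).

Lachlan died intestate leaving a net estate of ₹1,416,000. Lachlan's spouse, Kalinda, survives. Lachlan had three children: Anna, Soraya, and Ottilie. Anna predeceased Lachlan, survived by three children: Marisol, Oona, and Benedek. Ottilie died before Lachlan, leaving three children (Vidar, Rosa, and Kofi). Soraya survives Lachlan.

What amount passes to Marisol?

The spouse counts as an additional share at the children's level, so there are 4 primary shares of ₹354,000. Kalinda takes one such share (₹354,000).
The children's combined portion (₹1,062,000) is divided into 3 shares of ₹354,000: Soraya takes ₹354,000; Anna's ₹354,000 share passes to Anna's issue; Ottilie's ₹354,000 share passes to Ottilie's issue.
Anna's share (₹354,000) is divided into 3 shares of ₹118,000: Marisol, Oona, and Benedek each take ₹118,000.
Ottilie's share (₹354,000) is divided into 3 shares of ₹118,000: Vidar, Rosa, and Kofi each take ₹118,000.

Marisol receives ₹118,000.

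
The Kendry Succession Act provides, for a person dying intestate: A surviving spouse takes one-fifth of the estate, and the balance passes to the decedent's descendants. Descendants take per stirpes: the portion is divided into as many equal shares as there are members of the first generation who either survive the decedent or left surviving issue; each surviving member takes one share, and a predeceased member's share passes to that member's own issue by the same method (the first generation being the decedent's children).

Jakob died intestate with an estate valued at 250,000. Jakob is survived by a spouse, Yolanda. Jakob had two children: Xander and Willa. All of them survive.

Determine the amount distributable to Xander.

Yolanda takes one-fifth of 250,000 = 50,000. The remaining 200,000 passes to the descendants.
The descendants' portion (200,000) is divided into 2 shares of 100,000: Xander and Willa each take 100,000.

Xander receives 100,000.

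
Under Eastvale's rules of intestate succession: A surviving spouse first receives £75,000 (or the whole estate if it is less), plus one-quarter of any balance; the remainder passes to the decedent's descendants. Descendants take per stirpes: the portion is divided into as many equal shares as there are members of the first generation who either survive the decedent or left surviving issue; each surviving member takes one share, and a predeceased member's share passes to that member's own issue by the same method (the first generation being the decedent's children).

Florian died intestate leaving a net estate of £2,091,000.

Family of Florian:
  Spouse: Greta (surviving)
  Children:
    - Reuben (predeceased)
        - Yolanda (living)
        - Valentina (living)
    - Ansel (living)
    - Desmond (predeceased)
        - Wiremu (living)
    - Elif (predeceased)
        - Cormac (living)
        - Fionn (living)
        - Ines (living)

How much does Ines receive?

Ines receives £126,000.

Greta first takes £75,000, leaving a balance of £2,016,000. Greta then takes one-quarter of the balance (£504,000), for a total of £579,000. The remaining £1,512,000 passes to the descendants.
The descendants' portion (£1,512,000) is divided into 4 shares of £378,000: Ansel takes £378,000; Reuben's £378,000 share passes to Reuben's issue; Desmond's £378,000 share passes to Desmond's issue; Elif's £378,000 share passes to Elif's issue.
Reuben's share (£378,000) is divided into 2 shares of £189,000: Yolanda and Valentina each take £189,000.
Desmond's share (£378,000) passes entirely to Wiremu.
Elif's share (£378,000) is divided into 3 shares of £126,000: Cormac, Fionn, and Ines each take £126,000.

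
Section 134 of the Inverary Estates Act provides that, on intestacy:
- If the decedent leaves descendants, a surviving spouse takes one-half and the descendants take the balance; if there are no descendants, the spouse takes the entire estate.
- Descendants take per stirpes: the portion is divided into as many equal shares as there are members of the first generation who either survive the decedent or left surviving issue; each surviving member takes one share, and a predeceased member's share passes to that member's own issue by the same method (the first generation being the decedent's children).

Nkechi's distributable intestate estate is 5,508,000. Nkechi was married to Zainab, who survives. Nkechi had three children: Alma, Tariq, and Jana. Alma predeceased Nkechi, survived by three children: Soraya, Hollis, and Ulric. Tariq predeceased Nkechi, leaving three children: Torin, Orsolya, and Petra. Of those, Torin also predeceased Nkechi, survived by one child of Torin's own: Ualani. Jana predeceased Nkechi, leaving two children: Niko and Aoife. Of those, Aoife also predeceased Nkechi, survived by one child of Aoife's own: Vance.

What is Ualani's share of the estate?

Zainab takes one-half of 5,508,000 = 2,754,000. The remaining 2,754,000 passes to the descendants.
The descendants' portion (2,754,000) is divided into 3 shares of 918,000: Alma's 918,000 share passes to Alma's issue; Tariq's 918,000 share passes to Tariq's issue; Jana's 918,000 share passes to Jana's issue.
Alma's share (918,000) is divided into 3 shares of 306,000: Soraya, Hollis, and Ulric each take 306,000.
Tariq's share (918,000) is divided into 3 shares of 306,000: Orsolya and Petra each take 306,000; Torin's 306,000 share passes to Torin's issue.
Torin's share (306,000) passes entirely to Ualani.
Jana's share (918,000) is divided into 2 shares of 459,000: Niko takes 459,000; Aoife's 459,000 share passes to Aoife's issue.
Aoife's share (459,000) passes entirely to Vance.

Ualani receives 306,000.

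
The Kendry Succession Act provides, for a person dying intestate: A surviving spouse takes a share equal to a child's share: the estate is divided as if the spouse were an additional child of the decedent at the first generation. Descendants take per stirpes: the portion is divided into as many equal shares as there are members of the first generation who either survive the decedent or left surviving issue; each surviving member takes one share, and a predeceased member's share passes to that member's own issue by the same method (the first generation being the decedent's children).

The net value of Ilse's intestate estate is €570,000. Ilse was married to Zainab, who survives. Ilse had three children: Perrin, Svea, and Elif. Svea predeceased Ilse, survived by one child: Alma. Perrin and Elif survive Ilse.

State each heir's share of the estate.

Zainab: €142,500; Perrin: €142,500; Alma: €142,500; Elif: €142,500

The spouse counts as an additional share at the children's level, so there are 4 primary shares of €142,500. Zainab takes one such share (€142,500).
The children's combined portion (€427,500) is divided into 3 shares of €142,500: Perrin and Elif each take €142,500; Svea's €142,500 share passes to Svea's issue.
Svea's share (€142,500) passes entirely to Alma.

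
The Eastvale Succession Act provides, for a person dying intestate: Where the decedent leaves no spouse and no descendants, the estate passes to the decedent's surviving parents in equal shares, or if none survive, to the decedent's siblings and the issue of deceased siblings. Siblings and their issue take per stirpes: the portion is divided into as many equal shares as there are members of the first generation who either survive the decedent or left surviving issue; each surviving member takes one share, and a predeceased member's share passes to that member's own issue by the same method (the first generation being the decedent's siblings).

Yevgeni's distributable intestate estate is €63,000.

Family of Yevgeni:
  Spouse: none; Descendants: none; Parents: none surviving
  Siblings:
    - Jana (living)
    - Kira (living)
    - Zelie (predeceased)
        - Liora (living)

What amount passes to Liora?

The entire €63,000 passes to the siblings and their issue.
That amount (€63,000) is divided into 3 shares of €21,000: Jana and Kira each take €21,000; Zelie's €21,000 share passes to Zelie's issue.
Zelie's share (€21,000) passes entirely to Liora.

Liora receives €21,000.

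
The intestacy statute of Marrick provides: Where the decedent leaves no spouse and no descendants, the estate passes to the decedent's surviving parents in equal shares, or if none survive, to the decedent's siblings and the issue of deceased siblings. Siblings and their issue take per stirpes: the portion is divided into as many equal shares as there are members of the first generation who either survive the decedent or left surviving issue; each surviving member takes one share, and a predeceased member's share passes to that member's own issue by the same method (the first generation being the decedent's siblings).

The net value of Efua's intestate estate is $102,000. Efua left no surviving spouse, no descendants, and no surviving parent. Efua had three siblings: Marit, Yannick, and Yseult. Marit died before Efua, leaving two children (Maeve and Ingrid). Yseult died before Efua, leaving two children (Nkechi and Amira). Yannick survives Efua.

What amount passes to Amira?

The entire $102,000 passes to the siblings and their issue.
That amount ($102,000) is divided into 3 shares of $34,000: Yannick takes $34,000; Marit's $34,000 share passes to Marit's issue; Yseult's $34,000 share passes to Yseult's issue.
Marit's share ($34,000) is divided into 2 shares of $17,000: Maeve and Ingrid each take $17,000.
Yseult's share ($34,000) is divided into 2 shares of $17,000: Nkechi and Amira each take $17,000.

Amira receives $17,000.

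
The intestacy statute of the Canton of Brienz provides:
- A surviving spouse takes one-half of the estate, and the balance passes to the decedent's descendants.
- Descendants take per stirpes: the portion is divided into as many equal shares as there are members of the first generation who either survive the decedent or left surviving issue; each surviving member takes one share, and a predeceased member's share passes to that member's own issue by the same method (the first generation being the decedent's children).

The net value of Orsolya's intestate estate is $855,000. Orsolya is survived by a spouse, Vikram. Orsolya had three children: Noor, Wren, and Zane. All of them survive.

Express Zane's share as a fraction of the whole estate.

Zane receives 1/6 of the estate.

Vikram takes one-half of $855,000 = $427,500. The remaining $427,500 passes to the descendants.
The descendants' portion ($427,500) is divided into 3 shares of $142,500: Noor, Wren, and Zane each take $142,500.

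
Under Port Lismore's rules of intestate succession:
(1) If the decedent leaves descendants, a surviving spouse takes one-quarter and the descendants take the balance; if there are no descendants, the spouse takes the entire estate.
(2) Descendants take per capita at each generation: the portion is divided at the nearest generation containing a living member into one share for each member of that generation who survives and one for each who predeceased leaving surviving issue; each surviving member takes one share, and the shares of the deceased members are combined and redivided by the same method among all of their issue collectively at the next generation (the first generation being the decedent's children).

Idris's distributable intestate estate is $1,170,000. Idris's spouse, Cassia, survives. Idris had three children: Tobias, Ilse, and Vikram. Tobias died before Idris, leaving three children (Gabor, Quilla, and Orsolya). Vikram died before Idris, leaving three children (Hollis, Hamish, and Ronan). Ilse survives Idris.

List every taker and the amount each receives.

Cassia takes one-quarter of $1,170,000 = $292,500. The remaining $877,500 passes to the descendants.
The descendants' portion ($877,500) is divided at the children's generation into 3 shares of $292,500. Ilse takes $292,500. The 2 shares of the deceased (Tobias and Vikram) are combined into a pool of $585,000.
That pool ($585,000) is divided at the grandchildren's generation equally among Gabor, Quilla, Orsolya, Hollis, Hamish, and Ronan: $97,500 each.

Cassia: $292,500; Gabor: $97,500; Quilla: $97,500; Orsolya: $97,500; Ilse: $292,500; Hollis: $97,500; Hamish: $97,500; Ronan: $97,500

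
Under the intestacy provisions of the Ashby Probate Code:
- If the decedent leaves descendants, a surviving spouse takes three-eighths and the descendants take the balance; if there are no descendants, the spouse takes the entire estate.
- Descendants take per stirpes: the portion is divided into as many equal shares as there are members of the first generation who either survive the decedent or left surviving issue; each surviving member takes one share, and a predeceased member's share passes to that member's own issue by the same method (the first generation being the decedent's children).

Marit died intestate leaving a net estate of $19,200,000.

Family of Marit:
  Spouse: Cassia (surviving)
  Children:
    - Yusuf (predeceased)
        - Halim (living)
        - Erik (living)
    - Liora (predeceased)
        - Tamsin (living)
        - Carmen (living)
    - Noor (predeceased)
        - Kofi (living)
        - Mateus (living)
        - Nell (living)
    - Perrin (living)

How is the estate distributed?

Cassia: $7,200,000; Halim: $1,500,000; Erik: $1,500,000; Tamsin: $1,500,000; Carmen: $1,500,000; Kofi: $1,000,000; Mateus: $1,000,000; Nell: $1,000,000; Perrin: $3,000,000

Cassia takes three-eighths of $19,200,000 = $7,200,000. The remaining $12,000,000 passes to the descendants.
The descendants' portion ($12,000,000) is divided into 4 shares of $3,000,000: Perrin takes $3,000,000; Yusuf's $3,000,000 share passes to Yusuf's issue; Liora's $3,000,000 share passes to Liora's issue; Noor's $3,000,000 share passes to Noor's issue.
Yusuf's share ($3,000,000) is divided into 2 shares of $1,500,000: Halim and Erik each take $1,500,000.
Liora's share ($3,000,000) is divided into 2 shares of $1,500,000: Tamsin and Carmen each take $1,500,000.
Noor's share ($3,000,000) is divided into 3 shares of $1,000,000: Kofi, Mateus, and Nell each take $1,000,000.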